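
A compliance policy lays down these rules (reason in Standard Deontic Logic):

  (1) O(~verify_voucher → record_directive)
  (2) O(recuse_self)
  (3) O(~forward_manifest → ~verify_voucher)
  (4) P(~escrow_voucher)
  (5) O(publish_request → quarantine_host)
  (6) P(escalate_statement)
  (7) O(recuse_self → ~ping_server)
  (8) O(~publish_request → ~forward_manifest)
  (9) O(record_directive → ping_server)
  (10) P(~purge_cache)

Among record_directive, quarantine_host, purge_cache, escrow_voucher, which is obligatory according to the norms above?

Premise 2 gives O(recuse_self).
Applying K to premise 7 (O(recuse_self → ~ping_server)) and O(recuse_self) yields O(~ping_server).
Premise 9 is O(record_directive → ping_server); contrapositively O(~ping_server → ~record_directive). Since O(~ping_server) holds, K gives O(~record_directive).
The contrapositive of premise 1 (O(~verify_voucher → record_directive)) is O(~record_directive → verify_voucher), and O(~record_directive) is already established, so O(verify_voucher).
Premise 3, O(~forward_manifest → ~verify_voucher), contraposes to O(verify_voucher → forward_manifest); with O(verify_voucher) we get O(forward_manifest).
The contrapositive of premise 8 (O(~publish_request → ~forward_manifest)) is O(forward_manifest → publish_request), and O(forward_manifest) is already established, so O(publish_request).
With premise 5, O(publish_request → quarantine_host), the K-axiom yields O(quarantine_host).
So O(quarantine_host) holds — quarantine_host is obligatory. None of the other listed options is made obligatory by any chain of premises.

quarantine_host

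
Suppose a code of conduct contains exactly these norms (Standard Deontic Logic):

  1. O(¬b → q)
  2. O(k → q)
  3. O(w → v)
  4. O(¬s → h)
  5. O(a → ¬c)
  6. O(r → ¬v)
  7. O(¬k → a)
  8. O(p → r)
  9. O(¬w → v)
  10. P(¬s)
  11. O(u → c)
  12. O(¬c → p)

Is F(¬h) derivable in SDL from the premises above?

Premise 4 is O(¬s → h), but O(¬s) is not derivable from the premises (the permission P(¬s) asserts only ¬O(s), not O(¬s)), so it does not yield O(h).
No other premise forces O(h). An ideal world satisfying every premise can still have ¬h true, so F(¬h) is not derivable.

No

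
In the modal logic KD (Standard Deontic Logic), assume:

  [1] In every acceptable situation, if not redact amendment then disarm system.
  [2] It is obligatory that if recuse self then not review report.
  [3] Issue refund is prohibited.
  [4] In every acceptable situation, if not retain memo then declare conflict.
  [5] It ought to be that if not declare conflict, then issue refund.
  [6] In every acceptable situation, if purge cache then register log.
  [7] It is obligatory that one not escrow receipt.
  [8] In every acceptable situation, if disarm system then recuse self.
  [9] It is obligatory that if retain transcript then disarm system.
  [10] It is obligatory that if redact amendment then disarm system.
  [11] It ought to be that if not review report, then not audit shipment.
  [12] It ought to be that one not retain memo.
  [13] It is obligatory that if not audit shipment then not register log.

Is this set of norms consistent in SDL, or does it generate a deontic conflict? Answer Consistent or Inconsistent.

Premise 5 is O(¬declare_conflict → issue_refund), but O(¬declare_conflict) is not derivable from the premises, so it does not yield O(issue_refund).
So O(issue_refund) is not derivable, and the apparent clash with O(¬issue_refund) does not arise.
A world satisfying every obligation exists (e.g. audit_shipment=false, declare_conflict=true, disarm_system=true, escrow_receipt=false, issue_refund=false, purge_cache=false, recuse_self=true, redact_amendment=false, register_log=false, retain_memo=false, retain_transcript=false, review_report=false); no atom is both obligatory and forbidden, so the set is consistent.

Consistent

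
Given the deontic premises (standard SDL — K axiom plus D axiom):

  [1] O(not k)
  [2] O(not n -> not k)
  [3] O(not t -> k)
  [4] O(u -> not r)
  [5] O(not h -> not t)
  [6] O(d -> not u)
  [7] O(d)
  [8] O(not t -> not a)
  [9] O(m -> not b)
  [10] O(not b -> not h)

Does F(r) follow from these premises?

No

Premise 4 is O(u -> not r), but O(u) is not derivable from the premises, so it does not yield O(not r).
No other premise forces O(not r). An ideal world satisfying every premise can still have r true, so F(r) is not derivable.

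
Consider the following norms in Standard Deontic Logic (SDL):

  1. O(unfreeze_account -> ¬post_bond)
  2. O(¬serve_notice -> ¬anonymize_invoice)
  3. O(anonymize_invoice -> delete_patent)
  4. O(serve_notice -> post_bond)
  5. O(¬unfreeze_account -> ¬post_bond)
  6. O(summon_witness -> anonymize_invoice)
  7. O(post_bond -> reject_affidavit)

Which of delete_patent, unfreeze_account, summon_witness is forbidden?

By case analysis on ¬unfreeze_account: premise 5 gives O(¬unfreeze_account -> ¬post_bond) and premise 1 gives O(unfreeze_account -> ¬post_bond), so O(¬post_bond) either way.
Premise 4, O(serve_notice -> post_bond), contraposes to O(¬post_bond -> ¬serve_notice); with O(¬post_bond) we get O(¬serve_notice).
With premise 2, O(¬serve_notice -> ¬anonymize_invoice), the K-axiom yields O(¬anonymize_invoice).
The contrapositive of premise 6 (O(summon_witness -> anonymize_invoice)) is O(¬anonymize_invoice -> ¬summon_witness), and O(¬anonymize_invoice) is already established, so O(¬summon_witness).
So O(¬summon_witness) holds, i.e. summon_witness is forbidden. None of the other listed options is forbidden under the premises.

summon_witness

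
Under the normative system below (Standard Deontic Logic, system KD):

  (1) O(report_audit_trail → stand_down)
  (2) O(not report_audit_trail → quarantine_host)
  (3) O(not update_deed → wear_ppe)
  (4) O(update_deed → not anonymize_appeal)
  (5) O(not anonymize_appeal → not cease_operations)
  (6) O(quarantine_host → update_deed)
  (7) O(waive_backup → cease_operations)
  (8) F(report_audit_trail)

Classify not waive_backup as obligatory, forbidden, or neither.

Premise 8 is F(report_audit_trail), i.e. O(not report_audit_trail).
From O(not report_audit_trail) and premise 2, O(not report_audit_trail → quarantine_host), we obtain O(quarantine_host).
From O(quarantine_host) and premise 6, O(quarantine_host → update_deed), we obtain O(update_deed).
Applying K to premise 4 (O(update_deed → not anonymize_appeal)) and O(update_deed) yields O(not anonymize_appeal).
Applying K to premise 5 (O(not anonymize_appeal → not cease_operations)) and O(not anonymize_appeal) yields O(not cease_operations).
Premise 7 is O(waive_backup → cease_operations); contrapositively O(not cease_operations → not waive_backup). Since O(not cease_operations) holds, K gives O(not waive_backup).
Premises 1, 3 do not contribute to this derivation.
Hence not waive_backup is obligatory.

Obligatory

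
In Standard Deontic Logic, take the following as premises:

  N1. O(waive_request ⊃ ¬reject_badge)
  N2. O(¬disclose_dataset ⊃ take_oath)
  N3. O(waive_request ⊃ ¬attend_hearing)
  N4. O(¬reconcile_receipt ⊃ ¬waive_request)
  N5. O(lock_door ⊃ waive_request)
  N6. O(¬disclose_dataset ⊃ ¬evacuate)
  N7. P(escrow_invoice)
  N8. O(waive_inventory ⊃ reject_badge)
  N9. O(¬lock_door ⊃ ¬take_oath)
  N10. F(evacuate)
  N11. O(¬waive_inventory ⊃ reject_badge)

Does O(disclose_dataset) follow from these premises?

Yes

Premises 11 and 8 are O(¬waive_inventory ⊃ reject_badge) and O(waive_inventory ⊃ reject_badge); every ideal world satisfies ¬waive_inventory or waive_inventory, so in either case reject_badge holds — hence O(reject_badge).
Premise 1 is O(waive_request ⊃ ¬reject_badge); contrapositively O(reject_badge ⊃ ¬waive_request). Since O(reject_badge) holds, K gives O(¬waive_request).
Premise 5, O(lock_door ⊃ waive_request), contraposes to O(¬waive_request ⊃ ¬lock_door); with O(¬waive_request) we get O(¬lock_door).
From O(¬lock_door) and premise 9, O(¬lock_door ⊃ ¬take_oath), we obtain O(¬take_oath).
Premise 2, O(¬disclose_dataset ⊃ take_oath), contraposes to O(¬take_oath ⊃ disclose_dataset); with O(¬take_oath) we get O(disclose_dataset).
Premises 3, 4, 6, 7, 10 do not contribute to this derivation.
So O(disclose_dataset) follows.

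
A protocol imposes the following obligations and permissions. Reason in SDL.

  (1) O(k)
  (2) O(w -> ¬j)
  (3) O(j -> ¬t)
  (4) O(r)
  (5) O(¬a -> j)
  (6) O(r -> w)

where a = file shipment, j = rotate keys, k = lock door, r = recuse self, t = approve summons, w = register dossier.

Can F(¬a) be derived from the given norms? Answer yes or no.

Yes

From premise 4 we have O(r).
Applying K to premise 6 (O(r -> w)) and O(r) yields O(w).
Applying K to premise 2 (O(w -> ¬j)) and O(w) yields O(¬j).
The contrapositive of premise 5 (O(¬a -> j)) is O(¬j -> a), and O(¬j) is already established, so O(a).
Premises 1, 3 do not contribute to this derivation.
So O(a) holds, i.e. F(¬a). The claim follows.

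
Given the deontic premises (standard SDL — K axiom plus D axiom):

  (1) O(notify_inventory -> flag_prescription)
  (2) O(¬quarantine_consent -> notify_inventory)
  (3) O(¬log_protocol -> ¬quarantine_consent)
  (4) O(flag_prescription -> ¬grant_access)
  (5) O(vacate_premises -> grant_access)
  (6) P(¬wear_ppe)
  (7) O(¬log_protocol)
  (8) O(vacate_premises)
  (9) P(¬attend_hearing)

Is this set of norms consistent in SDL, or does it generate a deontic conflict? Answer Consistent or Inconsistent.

Inconsistent

Premise 8 gives O(vacate_premises).
Premise 5 is O(vacate_premises -> grant_access); since O(vacate_premises), deontic closure gives O(grant_access).
The contrapositive of premise 4 (O(flag_prescription -> ¬grant_access)) is O(grant_access -> ¬flag_prescription), and O(grant_access) is already established, so O(¬flag_prescription).
Premise 1, O(notify_inventory -> flag_prescription), contraposes to O(¬flag_prescription -> ¬notify_inventory); with O(¬flag_prescription) we get O(¬notify_inventory).
The contrapositive of premise 2 (O(¬quarantine_consent -> notify_inventory)) is O(¬notify_inventory -> quarantine_consent), and O(¬notify_inventory) is already established, so O(quarantine_consent).
Premise 3 is O(¬log_protocol -> ¬quarantine_consent); contrapositively O(quarantine_consent -> log_protocol). Since O(quarantine_consent) holds, K gives O(log_protocol).
Yet premise 7 states O(¬log_protocol).
We now have both O(log_protocol) and O(¬log_protocol) — log_protocol is simultaneously obligatory and forbidden, violating the D-axiom.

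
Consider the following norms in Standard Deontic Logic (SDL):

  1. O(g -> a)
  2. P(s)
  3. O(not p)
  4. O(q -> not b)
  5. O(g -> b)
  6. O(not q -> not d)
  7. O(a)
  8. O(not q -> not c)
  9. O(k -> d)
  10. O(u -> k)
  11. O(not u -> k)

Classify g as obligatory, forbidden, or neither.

By case analysis on not u: premise 11 gives O(not u -> k) and premise 10 gives O(u -> k), so O(k) either way.
Premise 9 is O(k -> d); since O(k), deontic closure gives O(d).
The contrapositive of premise 6 (O(not q -> not d)) is O(d -> q), and O(d) is already established, so O(q).
Premise 4 is O(q -> not b); since O(q), deontic closure gives O(not b).
Premise 5 is O(g -> b); contrapositively O(not b -> not g). Since O(not b) holds, K gives O(not g).
Premises 1, 2, 3, 7, 8 do not contribute to this derivation.
Thus O(not g), which is F(g): g is forbidden.

Forbidden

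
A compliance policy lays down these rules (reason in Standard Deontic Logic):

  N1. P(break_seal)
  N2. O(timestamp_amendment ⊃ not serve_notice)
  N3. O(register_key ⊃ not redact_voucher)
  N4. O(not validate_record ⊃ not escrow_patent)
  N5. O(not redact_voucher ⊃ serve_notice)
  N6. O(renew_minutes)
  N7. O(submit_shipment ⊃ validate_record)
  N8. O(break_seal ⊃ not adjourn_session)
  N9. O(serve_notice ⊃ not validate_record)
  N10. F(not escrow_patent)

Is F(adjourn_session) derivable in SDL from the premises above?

Premise 8 is O(break_seal ⊃ not adjourn_session), but O(break_seal) is not derivable from the premises (the permission P(break_seal) asserts only not O(not break_seal), not O(break_seal)), so it does not yield O(not adjourn_session).
No other premise forces O(not adjourn_session). An ideal world satisfying every premise can still have adjourn_session true, so F(adjourn_session) is not derivable.

No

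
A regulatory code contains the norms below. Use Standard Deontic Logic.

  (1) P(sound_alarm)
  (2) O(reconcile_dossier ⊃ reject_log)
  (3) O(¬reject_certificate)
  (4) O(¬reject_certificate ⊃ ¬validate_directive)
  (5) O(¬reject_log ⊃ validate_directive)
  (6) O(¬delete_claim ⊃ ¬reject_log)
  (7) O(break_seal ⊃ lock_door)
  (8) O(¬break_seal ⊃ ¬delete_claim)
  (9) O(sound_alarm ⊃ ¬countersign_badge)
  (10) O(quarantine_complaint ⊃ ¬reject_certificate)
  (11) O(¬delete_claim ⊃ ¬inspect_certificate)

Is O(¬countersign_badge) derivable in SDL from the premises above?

Premise 9 is O(sound_alarm ⊃ ¬countersign_badge), but O(sound_alarm) is not derivable from the premises (the permission P(sound_alarm) asserts only ¬O(¬sound_alarm), not O(sound_alarm)), so it does not yield O(¬countersign_badge).
No other premise forces O(¬countersign_badge). An ideal world satisfying every premise can still have ¬countersign_badge false, so O(¬countersign_badge) is not derivable.

No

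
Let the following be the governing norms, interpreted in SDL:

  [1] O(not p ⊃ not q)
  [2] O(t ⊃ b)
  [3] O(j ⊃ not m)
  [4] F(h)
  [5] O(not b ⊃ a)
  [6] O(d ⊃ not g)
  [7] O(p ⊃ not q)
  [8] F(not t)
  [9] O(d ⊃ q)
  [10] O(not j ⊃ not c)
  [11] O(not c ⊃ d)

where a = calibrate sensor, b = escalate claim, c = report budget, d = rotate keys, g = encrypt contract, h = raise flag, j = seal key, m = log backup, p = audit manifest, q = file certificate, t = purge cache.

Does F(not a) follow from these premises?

No

Premise 5 is O(not b ⊃ a), but O(not b) is not derivable from the premises, so it does not yield O(a).
No other premise forces O(a). An ideal world satisfying every premise can still have not a true, so F(not a) is not derivable.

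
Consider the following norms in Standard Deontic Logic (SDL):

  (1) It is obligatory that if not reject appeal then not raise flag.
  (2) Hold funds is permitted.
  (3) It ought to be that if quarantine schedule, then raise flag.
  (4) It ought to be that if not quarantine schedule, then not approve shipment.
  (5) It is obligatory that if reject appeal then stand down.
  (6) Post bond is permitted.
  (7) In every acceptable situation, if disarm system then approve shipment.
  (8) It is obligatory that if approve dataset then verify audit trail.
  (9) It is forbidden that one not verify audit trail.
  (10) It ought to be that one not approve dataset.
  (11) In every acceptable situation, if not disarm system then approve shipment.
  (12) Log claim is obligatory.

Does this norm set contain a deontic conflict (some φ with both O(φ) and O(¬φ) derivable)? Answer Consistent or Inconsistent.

Premise 8 is O(approve_dataset → verify_audit_trail); even if O(verify_audit_trail) held, inferring O(approve_dataset) would be affirming the consequent — invalid.
So O(approve_dataset) is not derivable, and the apparent clash with O(¬approve_dataset) does not arise.
A world satisfying every obligation exists (e.g. approve_dataset=false, approve_shipment=true, disarm_system=false, hold_funds=false, log_claim=true, post_bond=false, quarantine_schedule=true, raise_flag=true, reject_appeal=true, stand_down=true, verify_audit_trail=true); no atom is both obligatory and forbidden, so the set is consistent.

Consistent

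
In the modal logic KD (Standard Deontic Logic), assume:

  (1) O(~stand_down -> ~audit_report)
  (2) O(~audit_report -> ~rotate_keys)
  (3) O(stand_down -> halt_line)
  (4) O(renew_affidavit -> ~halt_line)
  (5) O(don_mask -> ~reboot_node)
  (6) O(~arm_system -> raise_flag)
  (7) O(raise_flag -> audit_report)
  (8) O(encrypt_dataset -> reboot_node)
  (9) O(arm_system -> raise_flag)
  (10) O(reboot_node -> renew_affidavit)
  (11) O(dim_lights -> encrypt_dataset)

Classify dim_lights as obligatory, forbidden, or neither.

Forbidden

Premises 9 and 6 are O(arm_system -> raise_flag) and O(~arm_system -> raise_flag); every ideal world satisfies arm_system or ~arm_system, so in either case raise_flag holds — hence O(raise_flag).
Premise 7 is O(raise_flag -> audit_report); since O(raise_flag), deontic closure gives O(audit_report).
Premise 1, O(~stand_down -> ~audit_report), contraposes to O(audit_report -> stand_down); with O(audit_report) we get O(stand_down).
With premise 3, O(stand_down -> halt_line), the K-axiom yields O(halt_line).
Premise 4, O(renew_affidavit -> ~halt_line), contraposes to O(halt_line -> ~renew_affidavit); with O(halt_line) we get O(~renew_affidavit).
Premise 10, O(reboot_node -> renew_affidavit), contraposes to O(~renew_affidavit -> ~reboot_node); with O(~renew_affidavit) we get O(~reboot_node).
Premise 8 is O(encrypt_dataset -> reboot_node); contrapositively O(~reboot_node -> ~encrypt_dataset). Since O(~reboot_node) holds, K gives O(~encrypt_dataset).
The contrapositive of premise 11 (O(dim_lights -> encrypt_dataset)) is O(~encrypt_dataset -> ~dim_lights), and O(~encrypt_dataset) is already established, so O(~dim_lights).
Premises 2, 5 do not contribute to this derivation.
Thus O(~dim_lights), which is F(dim_lights): dim_lights is forbidden.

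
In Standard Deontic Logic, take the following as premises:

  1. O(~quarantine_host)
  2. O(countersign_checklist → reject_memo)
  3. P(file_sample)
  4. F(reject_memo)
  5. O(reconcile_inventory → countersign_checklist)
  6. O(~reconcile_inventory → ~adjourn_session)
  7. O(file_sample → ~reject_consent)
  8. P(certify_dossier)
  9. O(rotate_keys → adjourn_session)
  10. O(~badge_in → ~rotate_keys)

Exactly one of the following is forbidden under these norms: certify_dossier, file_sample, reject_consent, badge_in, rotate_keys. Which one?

Premise 4, F(reject_memo), is equivalent to O(~reject_memo).
The contrapositive of premise 2 (O(countersign_checklist → reject_memo)) is O(~reject_memo → ~countersign_checklist), and O(~reject_memo) is already established, so O(~countersign_checklist).
The contrapositive of premise 5 (O(reconcile_inventory → countersign_checklist)) is O(~countersign_checklist → ~reconcile_inventory), and O(~countersign_checklist) is already established, so O(~reconcile_inventory).
With premise 6, O(~reconcile_inventory → ~adjourn_session), the K-axiom yields O(~adjourn_session).
Premise 9 is O(rotate_keys → adjourn_session); contrapositively O(~adjourn_session → ~rotate_keys). Since O(~adjourn_session) holds, K gives O(~rotate_keys).
So O(~rotate_keys) holds, i.e. rotate_keys is forbidden. None of the other listed options is forbidden under the premises.

rotate_keys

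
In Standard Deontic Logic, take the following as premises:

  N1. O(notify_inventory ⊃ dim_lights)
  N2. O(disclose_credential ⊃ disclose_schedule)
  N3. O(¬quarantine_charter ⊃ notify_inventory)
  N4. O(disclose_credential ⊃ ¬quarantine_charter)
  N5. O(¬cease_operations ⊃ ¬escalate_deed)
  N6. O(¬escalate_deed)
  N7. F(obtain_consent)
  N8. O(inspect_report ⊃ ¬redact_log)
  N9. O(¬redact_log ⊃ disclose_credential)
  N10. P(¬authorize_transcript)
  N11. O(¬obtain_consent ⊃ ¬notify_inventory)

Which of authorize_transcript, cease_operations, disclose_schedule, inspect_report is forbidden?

inspect_report

Premise 7 is F(obtain_consent), i.e. O(¬obtain_consent).
From O(¬obtain_consent) and premise 11, O(¬obtain_consent ⊃ ¬notify_inventory), we obtain O(¬notify_inventory).
Premise 3 is O(¬quarantine_charter ⊃ notify_inventory); contrapositively O(¬notify_inventory ⊃ quarantine_charter). Since O(¬notify_inventory) holds, K gives O(quarantine_charter).
Premise 4, O(disclose_credential ⊃ ¬quarantine_charter), contraposes to O(quarantine_charter ⊃ ¬disclose_credential); with O(quarantine_charter) we get O(¬disclose_credential).
Premise 9, O(¬redact_log ⊃ disclose_credential), contraposes to O(¬disclose_credential ⊃ redact_log); with O(¬disclose_credential) we get O(redact_log).
Premise 8 is O(inspect_report ⊃ ¬redact_log); contrapositively O(redact_log ⊃ ¬inspect_report). Since O(redact_log) holds, K gives O(¬inspect_report).
So O(¬inspect_report) holds, i.e. inspect_report is forbidden. None of the other listed options is forbidden under the premises.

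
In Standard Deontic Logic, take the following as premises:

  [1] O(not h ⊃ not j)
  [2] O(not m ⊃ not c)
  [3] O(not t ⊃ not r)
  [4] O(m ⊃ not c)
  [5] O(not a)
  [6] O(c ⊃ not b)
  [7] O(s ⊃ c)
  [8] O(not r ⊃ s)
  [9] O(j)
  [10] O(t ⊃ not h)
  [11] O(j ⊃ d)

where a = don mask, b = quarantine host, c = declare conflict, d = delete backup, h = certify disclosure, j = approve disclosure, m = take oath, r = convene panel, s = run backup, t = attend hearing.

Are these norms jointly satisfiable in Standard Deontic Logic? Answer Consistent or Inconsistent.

Inconsistent

Premises 2 and 4 are O(not m ⊃ not c) and O(m ⊃ not c); every ideal world satisfies not m or m, so in either case not c holds — hence O(not c).
Premise 7 is O(s ⊃ c); contrapositively O(not c ⊃ not s). Since O(not c) holds, K gives O(not s).
Premise 8 is O(not r ⊃ s); contrapositively O(not s ⊃ r). Since O(not s) holds, K gives O(r).
Premise 3, O(not t ⊃ not r), contraposes to O(r ⊃ t); with O(r) we get O(t).
With premise 10, O(t ⊃ not h), the K-axiom yields O(not h).
With premise 1, O(not h ⊃ not j), the K-axiom yields O(not j).
However, premise 9 gives O(j).
We now have both O(not j) and O(j) — j is simultaneously obligatory and forbidden, violating the D-axiom.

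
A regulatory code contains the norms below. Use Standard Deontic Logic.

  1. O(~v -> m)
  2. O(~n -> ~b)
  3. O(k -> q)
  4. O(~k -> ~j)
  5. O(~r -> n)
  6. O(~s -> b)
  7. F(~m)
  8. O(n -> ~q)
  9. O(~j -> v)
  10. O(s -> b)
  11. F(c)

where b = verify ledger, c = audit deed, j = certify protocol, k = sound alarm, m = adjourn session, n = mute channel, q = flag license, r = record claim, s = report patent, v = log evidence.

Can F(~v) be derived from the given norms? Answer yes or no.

Yes

Premises 10 and 6 are O(s -> b) and O(~s -> b); every ideal world satisfies s or ~s, so in either case b holds — hence O(b).
Premise 2 is O(~n -> ~b); contrapositively O(b -> n). Since O(b) holds, K gives O(n).
From O(n) and premise 8, O(n -> ~q), we obtain O(~q).
Premise 3, O(k -> q), contraposes to O(~q -> ~k); with O(~q) we get O(~k).
Applying K to premise 4 (O(~k -> ~j)) and O(~k) yields O(~j).
Premise 9 is O(~j -> v); since O(~j), deontic closure gives O(v).
Premises 1, 5, 7, 11 do not contribute to this derivation.
So O(v) holds, i.e. F(~v). The claim follows.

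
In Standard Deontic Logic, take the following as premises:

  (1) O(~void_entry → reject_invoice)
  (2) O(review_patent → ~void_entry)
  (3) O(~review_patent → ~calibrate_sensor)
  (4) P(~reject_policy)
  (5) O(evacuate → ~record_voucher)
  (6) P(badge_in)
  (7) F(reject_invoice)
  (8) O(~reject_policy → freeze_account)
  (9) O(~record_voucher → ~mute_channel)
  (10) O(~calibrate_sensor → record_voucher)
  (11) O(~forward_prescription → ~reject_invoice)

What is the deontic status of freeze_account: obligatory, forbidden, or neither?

Neither

Premise 8 is O(~reject_policy → freeze_account), but O(~reject_policy) is not derivable from the premises (the permission P(~reject_policy) asserts only ~O(reject_policy), not O(~reject_policy)), so it does not yield O(freeze_account).
No premise or chain of K-axiom applications forces O(freeze_account), and none forces O(~freeze_account). So freeze_account is neither obligatory nor forbidden under these norms.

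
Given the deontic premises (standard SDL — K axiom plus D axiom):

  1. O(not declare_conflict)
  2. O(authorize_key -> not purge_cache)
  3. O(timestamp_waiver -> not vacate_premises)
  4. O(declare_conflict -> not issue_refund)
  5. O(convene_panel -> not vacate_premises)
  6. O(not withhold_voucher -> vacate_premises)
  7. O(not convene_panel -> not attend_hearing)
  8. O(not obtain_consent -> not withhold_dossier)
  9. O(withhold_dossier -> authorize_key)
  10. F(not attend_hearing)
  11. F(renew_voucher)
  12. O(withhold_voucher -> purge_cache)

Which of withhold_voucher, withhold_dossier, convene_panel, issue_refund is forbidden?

Premise 10 is F(not attend_hearing), i.e. O(attend_hearing).
Premise 7 is O(not convene_panel -> not attend_hearing); contrapositively O(attend_hearing -> convene_panel). Since O(attend_hearing) holds, K gives O(convene_panel).
Premise 5 is O(convene_panel -> not vacate_premises); since O(convene_panel), deontic closure gives O(not vacate_premises).
The contrapositive of premise 6 (O(not withhold_voucher -> vacate_premises)) is O(not vacate_premises -> withhold_voucher), and O(not vacate_premises) is already established, so O(withhold_voucher).
From O(withhold_voucher) and premise 12, O(withhold_voucher -> purge_cache), we obtain O(purge_cache).
Premise 2 is O(authorize_key -> not purge_cache); contrapositively O(purge_cache -> not authorize_key). Since O(purge_cache) holds, K gives O(not authorize_key).
The contrapositive of premise 9 (O(withhold_dossier -> authorize_key)) is O(not authorize_key -> not withhold_dossier), and O(not authorize_key) is already established, so O(not withhold_dossier).
So O(not withhold_dossier) holds, i.e. withhold_dossier is forbidden. None of the other listed options is forbidden under the premises.

withhold_dossier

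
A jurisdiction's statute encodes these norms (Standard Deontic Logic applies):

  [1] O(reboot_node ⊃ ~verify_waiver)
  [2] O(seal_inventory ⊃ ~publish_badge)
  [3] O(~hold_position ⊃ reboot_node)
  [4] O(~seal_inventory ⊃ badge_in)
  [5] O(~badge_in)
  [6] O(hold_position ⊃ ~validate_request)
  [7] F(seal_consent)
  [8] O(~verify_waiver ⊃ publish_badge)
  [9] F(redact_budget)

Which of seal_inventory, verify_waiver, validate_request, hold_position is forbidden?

Premise 5 gives O(~badge_in).
Premise 4 is O(~seal_inventory ⊃ badge_in); contrapositively O(~badge_in ⊃ seal_inventory). Since O(~badge_in) holds, K gives O(seal_inventory).
Applying K to premise 2 (O(seal_inventory ⊃ ~publish_badge)) and O(seal_inventory) yields O(~publish_badge).
Premise 8, O(~verify_waiver ⊃ publish_badge), contraposes to O(~publish_badge ⊃ verify_waiver); with O(~publish_badge) we get O(verify_waiver).
The contrapositive of premise 1 (O(reboot_node ⊃ ~verify_waiver)) is O(verify_waiver ⊃ ~reboot_node), and O(verify_waiver) is already established, so O(~reboot_node).
The contrapositive of premise 3 (O(~hold_position ⊃ reboot_node)) is O(~reboot_node ⊃ hold_position), and O(~reboot_node) is already established, so O(hold_position).
From O(hold_position) and premise 6, O(hold_position ⊃ ~validate_request), we obtain O(~validate_request).
So O(~validate_request) holds, i.e. validate_request is forbidden. None of the other listed options is forbidden under the premises.

validate_request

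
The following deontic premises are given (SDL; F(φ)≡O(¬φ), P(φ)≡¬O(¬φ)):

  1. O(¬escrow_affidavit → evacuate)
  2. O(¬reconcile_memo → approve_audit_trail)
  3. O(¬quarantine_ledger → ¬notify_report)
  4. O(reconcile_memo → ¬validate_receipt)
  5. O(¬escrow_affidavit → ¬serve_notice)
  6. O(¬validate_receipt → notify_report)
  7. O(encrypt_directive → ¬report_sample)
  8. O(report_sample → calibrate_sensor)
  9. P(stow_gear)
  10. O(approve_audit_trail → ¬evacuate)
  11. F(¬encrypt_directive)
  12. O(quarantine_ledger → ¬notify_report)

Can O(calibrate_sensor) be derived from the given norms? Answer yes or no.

No

Premise 8 is O(report_sample → calibrate_sensor), but O(report_sample) is not derivable from the premises, so it does not yield O(calibrate_sensor).
No other premise forces O(calibrate_sensor). An ideal world satisfying every premise can still have calibrate_sensor false, so O(calibrate_sensor) is not derivable.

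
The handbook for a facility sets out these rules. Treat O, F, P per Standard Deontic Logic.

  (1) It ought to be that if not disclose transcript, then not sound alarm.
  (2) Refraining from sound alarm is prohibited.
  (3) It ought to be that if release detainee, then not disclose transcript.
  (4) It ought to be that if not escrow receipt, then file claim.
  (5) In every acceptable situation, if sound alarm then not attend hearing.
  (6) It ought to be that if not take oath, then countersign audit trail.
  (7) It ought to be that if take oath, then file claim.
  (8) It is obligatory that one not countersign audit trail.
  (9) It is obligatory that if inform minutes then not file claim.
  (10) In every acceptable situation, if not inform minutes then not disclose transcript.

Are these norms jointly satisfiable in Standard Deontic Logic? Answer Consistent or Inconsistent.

Inconsistent

From premise 8 we have O(¬countersign_audit_trail).
Premise 6 is O(¬take_oath → countersign_audit_trail); contrapositively O(¬countersign_audit_trail → take_oath). Since O(¬countersign_audit_trail) holds, K gives O(take_oath).
Applying K to premise 7 (O(take_oath → file_claim)) and O(take_oath) yields O(file_claim).
Premise 9, O(inform_minutes → ¬file_claim), contraposes to O(file_claim → ¬inform_minutes); with O(file_claim) we get O(¬inform_minutes).
With premise 10, O(¬inform_minutes → ¬disclose_transcript), the K-axiom yields O(¬disclose_transcript).
Premise 1 is O(¬disclose_transcript → ¬sound_alarm); since O(¬disclose_transcript), deontic closure gives O(¬sound_alarm).
But premise 2, F(¬sound_alarm), means O(sound_alarm).
We now have both O(¬sound_alarm) and O(sound_alarm) — sound_alarm is simultaneously obligatory and forbidden, violating the D-axiom.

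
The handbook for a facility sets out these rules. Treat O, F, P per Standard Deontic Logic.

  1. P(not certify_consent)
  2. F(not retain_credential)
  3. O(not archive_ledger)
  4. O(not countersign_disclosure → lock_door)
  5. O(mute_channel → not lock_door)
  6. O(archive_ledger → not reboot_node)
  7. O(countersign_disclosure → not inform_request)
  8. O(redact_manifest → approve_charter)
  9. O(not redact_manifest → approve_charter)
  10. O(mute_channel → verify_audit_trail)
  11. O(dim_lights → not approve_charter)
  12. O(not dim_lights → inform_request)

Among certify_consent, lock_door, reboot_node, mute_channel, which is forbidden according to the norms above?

mute_channel

By case analysis on redact_manifest: premise 8 gives O(redact_manifest → approve_charter) and premise 9 gives O(not redact_manifest → approve_charter), so O(approve_charter) either way.
Premise 11, O(dim_lights → not approve_charter), contraposes to O(approve_charter → not dim_lights); with O(approve_charter) we get O(not dim_lights).
From O(not dim_lights) and premise 12, O(not dim_lights → inform_request), we obtain O(inform_request).
Premise 7 is O(countersign_disclosure → not inform_request); contrapositively O(inform_request → not countersign_disclosure). Since O(inform_request) holds, K gives O(not countersign_disclosure).
Applying K to premise 4 (O(not countersign_disclosure → lock_door)) and O(not countersign_disclosure) yields O(lock_door).
Premise 5 is O(mute_channel → not lock_door); contrapositively O(lock_door → not mute_channel). Since O(lock_door) holds, K gives O(not mute_channel).
So O(not mute_channel) holds, i.e. mute_channel is forbidden. None of the other listed options is forbidden under the premises.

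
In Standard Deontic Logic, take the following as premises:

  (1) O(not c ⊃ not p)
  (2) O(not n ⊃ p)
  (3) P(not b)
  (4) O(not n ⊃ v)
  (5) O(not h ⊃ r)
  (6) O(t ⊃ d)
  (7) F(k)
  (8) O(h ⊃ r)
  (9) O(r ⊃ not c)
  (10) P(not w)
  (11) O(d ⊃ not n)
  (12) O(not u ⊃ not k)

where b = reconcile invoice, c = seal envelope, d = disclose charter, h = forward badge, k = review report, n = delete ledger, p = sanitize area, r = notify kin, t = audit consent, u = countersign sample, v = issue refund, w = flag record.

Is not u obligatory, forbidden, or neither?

Premise 12 is O(not u ⊃ not k); even if O(not k) held, inferring O(not u) would be affirming the consequent — invalid.
No premise or chain of K-axiom applications forces O(not u), and none forces O(u). So not u is neither obligatory nor forbidden under these norms.

Neither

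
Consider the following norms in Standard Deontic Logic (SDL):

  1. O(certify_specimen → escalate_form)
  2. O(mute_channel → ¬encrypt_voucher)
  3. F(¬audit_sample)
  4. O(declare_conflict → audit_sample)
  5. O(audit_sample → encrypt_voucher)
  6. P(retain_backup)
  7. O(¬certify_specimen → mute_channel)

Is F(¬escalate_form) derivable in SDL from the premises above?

Premise 3, F(¬audit_sample), is equivalent to O(audit_sample).
Applying K to premise 5 (O(audit_sample → encrypt_voucher)) and O(audit_sample) yields O(encrypt_voucher).
Premise 2, O(mute_channel → ¬encrypt_voucher), contraposes to O(encrypt_voucher → ¬mute_channel); with O(encrypt_voucher) we get O(¬mute_channel).
The contrapositive of premise 7 (O(¬certify_specimen → mute_channel)) is O(¬mute_channel → certify_specimen), and O(¬mute_channel) is already established, so O(certify_specimen).
With premise 1, O(certify_specimen → escalate_form), the K-axiom yields O(escalate_form).
Premises 4, 6 do not contribute to this derivation.
So O(escalate_form) holds, i.e. F(¬escalate_form). The claim follows.

Yes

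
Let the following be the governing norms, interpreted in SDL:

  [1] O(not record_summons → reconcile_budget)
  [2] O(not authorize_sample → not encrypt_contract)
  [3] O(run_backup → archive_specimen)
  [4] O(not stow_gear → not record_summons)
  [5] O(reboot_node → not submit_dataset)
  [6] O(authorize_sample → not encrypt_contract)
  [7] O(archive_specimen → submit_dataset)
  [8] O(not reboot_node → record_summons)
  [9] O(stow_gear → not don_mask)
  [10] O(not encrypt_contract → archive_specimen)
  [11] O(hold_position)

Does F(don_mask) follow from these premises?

Premises 2 and 6 cover both cases: O(not authorize_sample → not encrypt_contract) and O(authorize_sample → not encrypt_contract). Since not authorize_sample ∨ authorize_sample is a tautology, O(not encrypt_contract) follows.
With premise 10, O(not encrypt_contract → archive_specimen), the K-axiom yields O(archive_specimen).
From O(archive_specimen) and premise 7, O(archive_specimen → submit_dataset), we obtain O(submit_dataset).
Premise 5, O(reboot_node → not submit_dataset), contraposes to O(submit_dataset → not reboot_node); with O(submit_dataset) we get O(not reboot_node).
Premise 8 is O(not reboot_node → record_summons); since O(not reboot_node), deontic closure gives O(record_summons).
Premise 4 is O(not stow_gear → not record_summons); contrapositively O(record_summons → stow_gear). Since O(record_summons) holds, K gives O(stow_gear).
Applying K to premise 9 (O(stow_gear → not don_mask)) and O(stow_gear) yields O(not don_mask).
Premises 1, 3, 11 do not contribute to this derivation.
So O(not don_mask) holds, i.e. F(don_mask). The claim follows.

Yes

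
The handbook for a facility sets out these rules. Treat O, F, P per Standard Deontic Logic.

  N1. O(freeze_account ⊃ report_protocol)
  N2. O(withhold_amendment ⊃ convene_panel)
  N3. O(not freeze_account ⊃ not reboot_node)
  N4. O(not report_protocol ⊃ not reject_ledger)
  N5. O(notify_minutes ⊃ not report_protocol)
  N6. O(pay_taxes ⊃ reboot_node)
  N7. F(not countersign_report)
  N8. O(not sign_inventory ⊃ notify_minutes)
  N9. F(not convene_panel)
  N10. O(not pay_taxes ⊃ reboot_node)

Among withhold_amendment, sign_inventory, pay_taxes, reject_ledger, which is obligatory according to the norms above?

sign_inventory

By case analysis on not pay_taxes: premise 10 gives O(not pay_taxes ⊃ reboot_node) and premise 6 gives O(pay_taxes ⊃ reboot_node), so O(reboot_node) either way.
The contrapositive of premise 3 (O(not freeze_account ⊃ not reboot_node)) is O(reboot_node ⊃ freeze_account), and O(reboot_node) is already established, so O(freeze_account).
Premise 1 is O(freeze_account ⊃ report_protocol); since O(freeze_account), deontic closure gives O(report_protocol).
Premise 5, O(notify_minutes ⊃ not report_protocol), contraposes to O(report_protocol ⊃ not notify_minutes); with O(report_protocol) we get O(not notify_minutes).
Premise 8, O(not sign_inventory ⊃ notify_minutes), contraposes to O(not notify_minutes ⊃ sign_inventory); with O(not notify_minutes) we get O(sign_inventory).
So O(sign_inventory) holds — sign_inventory is obligatory. None of the other listed options is made obligatory by any chain of premises.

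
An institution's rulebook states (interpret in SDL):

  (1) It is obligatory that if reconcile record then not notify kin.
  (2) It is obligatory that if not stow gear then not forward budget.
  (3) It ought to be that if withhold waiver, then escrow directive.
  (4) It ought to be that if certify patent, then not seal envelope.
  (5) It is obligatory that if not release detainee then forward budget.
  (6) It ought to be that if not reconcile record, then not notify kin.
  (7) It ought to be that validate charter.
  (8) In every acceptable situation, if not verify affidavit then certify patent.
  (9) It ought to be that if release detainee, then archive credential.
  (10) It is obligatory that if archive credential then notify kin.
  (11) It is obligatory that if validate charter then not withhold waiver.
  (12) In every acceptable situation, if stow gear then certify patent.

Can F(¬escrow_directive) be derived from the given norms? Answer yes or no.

Premise 3 is O(withhold_waiver → escrow_directive), but O(withhold_waiver) is not derivable from the premises, so it does not yield O(escrow_directive).
No other premise forces O(escrow_directive). An ideal world satisfying every premise can still have ¬escrow_directive true, so F(¬escrow_directive) is not derivable.

No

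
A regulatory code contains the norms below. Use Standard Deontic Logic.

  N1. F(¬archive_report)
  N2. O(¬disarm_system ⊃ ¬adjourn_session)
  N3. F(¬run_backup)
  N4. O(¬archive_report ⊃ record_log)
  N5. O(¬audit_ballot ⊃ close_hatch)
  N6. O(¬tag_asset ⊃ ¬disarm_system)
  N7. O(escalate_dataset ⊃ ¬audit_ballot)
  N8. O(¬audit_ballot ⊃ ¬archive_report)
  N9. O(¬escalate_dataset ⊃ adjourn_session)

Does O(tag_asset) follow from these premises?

Yes

Premise 1 is F(¬archive_report), i.e. O(archive_report).
Premise 8, O(¬audit_ballot ⊃ ¬archive_report), contraposes to O(archive_report ⊃ audit_ballot); with O(archive_report) we get O(audit_ballot).
The contrapositive of premise 7 (O(escalate_dataset ⊃ ¬audit_ballot)) is O(audit_ballot ⊃ ¬escalate_dataset), and O(audit_ballot) is already established, so O(¬escalate_dataset).
From O(¬escalate_dataset) and premise 9, O(¬escalate_dataset ⊃ adjourn_session), we obtain O(adjourn_session).
Premise 2 is O(¬disarm_system ⊃ ¬adjourn_session); contrapositively O(adjourn_session ⊃ disarm_system). Since O(adjourn_session) holds, K gives O(disarm_system).
The contrapositive of premise 6 (O(¬tag_asset ⊃ ¬disarm_system)) is O(disarm_system ⊃ tag_asset), and O(disarm_system) is already established, so O(tag_asset).
Premises 3, 4, 5 do not contribute to this derivation.
So O(tag_asset) follows.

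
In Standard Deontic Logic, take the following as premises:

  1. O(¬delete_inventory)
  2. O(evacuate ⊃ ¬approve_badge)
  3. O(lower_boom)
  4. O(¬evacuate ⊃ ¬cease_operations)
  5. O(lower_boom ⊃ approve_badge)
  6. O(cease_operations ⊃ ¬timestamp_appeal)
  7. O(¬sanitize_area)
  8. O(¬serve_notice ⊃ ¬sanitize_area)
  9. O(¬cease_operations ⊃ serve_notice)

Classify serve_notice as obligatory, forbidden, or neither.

From premise 3 we have O(lower_boom).
From O(lower_boom) and premise 5, O(lower_boom ⊃ approve_badge), we obtain O(approve_badge).
Premise 2 is O(evacuate ⊃ ¬approve_badge); contrapositively O(approve_badge ⊃ ¬evacuate). Since O(approve_badge) holds, K gives O(¬evacuate).
Premise 4 is O(¬evacuate ⊃ ¬cease_operations); since O(¬evacuate), deontic closure gives O(¬cease_operations).
Applying K to premise 9 (O(¬cease_operations ⊃ serve_notice)) and O(¬cease_operations) yields O(serve_notice).
Premises 1, 6, 7, 8 do not contribute to this derivation.
Hence serve_notice is obligatory.

Obligatory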